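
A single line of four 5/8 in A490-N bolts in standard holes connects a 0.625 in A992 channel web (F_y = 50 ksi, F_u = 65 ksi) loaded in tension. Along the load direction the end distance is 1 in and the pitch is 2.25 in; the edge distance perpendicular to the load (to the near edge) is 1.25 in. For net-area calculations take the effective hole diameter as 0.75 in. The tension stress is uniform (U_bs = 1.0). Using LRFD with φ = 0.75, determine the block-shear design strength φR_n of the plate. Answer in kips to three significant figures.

120 kips

Shear plane L_v = 1 + 3·2.25 = 7.75 in; A_gv = 7.75 × 0.625 = 4.844 in².
A_nv = (7.75 − 3.5·0.75) × 0.625 = 3.203 in².
A_nt = (1.25 − 0.5·0.75) × 0.625 = 0.5469 in².
0.6 F_u A_nv = 124.9 kips; 0.6 F_y A_gv = 145.3 kips → shear rupture governs the shear term.
R_n = 124.9 + 1.0 × 65 × 0.5469 = 160.5 kips.
Design strength φR_n = 0.75 × 160.5 = 120 kips.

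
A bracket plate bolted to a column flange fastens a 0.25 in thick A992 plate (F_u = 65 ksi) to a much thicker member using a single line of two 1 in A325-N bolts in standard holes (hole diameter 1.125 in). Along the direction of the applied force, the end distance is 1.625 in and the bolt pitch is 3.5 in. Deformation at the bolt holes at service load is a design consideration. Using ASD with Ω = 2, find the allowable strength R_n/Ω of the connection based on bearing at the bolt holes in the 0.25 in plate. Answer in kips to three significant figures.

Per bolt r_n = 1.2 l_c t F_u ≤ 2.4 d t F_u; upper limit = 2.4 × 1 × 0.25 × 65 = 39 kips.
Edge bolt: l_c = 1.625 − 1.125/2 = 1.062 in → 1.2 × 1.062 × 0.25 × 65 = 20.72 → r_n = 20.72 kips.
Interior bolts: l_c = 3.5 − 1.125 = 2.375 in → 1.2 × 2.375 × 0.25 × 65 = 46.31 → r_n = 39 kips.
R_n = 1 × 20.72 + 1 × 39 = 59.72 kips.
Allowable strength R_n/Ω = 59.72 / 2 = 29.9 kips.

29.9 kips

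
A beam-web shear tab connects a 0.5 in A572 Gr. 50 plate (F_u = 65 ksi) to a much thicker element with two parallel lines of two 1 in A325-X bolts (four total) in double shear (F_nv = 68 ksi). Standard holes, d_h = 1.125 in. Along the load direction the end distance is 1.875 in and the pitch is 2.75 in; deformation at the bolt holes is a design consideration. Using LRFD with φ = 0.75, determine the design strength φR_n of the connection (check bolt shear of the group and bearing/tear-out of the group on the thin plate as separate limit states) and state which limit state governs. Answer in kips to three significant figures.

Bolt shear: A_b = π·1²/4 = 0.7854 in²; R_n = 68 × 0.7854 × 4 × 2 = 427.3 kips → 0.75 × 427.3 = 320 kips.
Bearing (1.2 l_c t F_u ≤ 2.4 d t F_u): upper limit = 2.4·1·0.5·65 = 78 kips.
  Edge l_c = 1.875 − 1.125/2 = 1.312 → r_n = 51.19 kips; interior l_c = 2.75 − 1.125 = 1.625 → r_n = 63.38 kips.
  R_n,bearing = 2·51.19 + 2·63.38 = 229.1 kips → 0.75 × 229.1 = 172 kips.
Bearing governs: 172 kips.

172 kips (bearing governs)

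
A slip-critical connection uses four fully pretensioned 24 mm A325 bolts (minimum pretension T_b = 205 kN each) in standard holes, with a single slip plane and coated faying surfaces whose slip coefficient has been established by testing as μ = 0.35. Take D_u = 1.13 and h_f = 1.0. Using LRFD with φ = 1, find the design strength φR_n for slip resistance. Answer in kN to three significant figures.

R_n = μ · D_u · h_f · T_b · n_s · n_b = 0.35 × 1.13 × 1.0 × 205 × 1 × 4 = 324.3 kN.
Design strength φR_n = 1 × 324.3 = 324 kN.

324 kN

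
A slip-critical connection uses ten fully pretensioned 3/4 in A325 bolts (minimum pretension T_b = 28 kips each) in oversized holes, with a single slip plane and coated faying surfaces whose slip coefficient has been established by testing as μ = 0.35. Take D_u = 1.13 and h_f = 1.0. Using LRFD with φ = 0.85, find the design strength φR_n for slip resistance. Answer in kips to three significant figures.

R_n = μ · D_u · h_f · T_b · n_s · n_b = 0.35 × 1.13 × 1.0 × 28 × 1 × 10 = 110.7 kips.
Design strength φR_n = 0.85 × 110.7 = 94.1 kips.

94.1 kips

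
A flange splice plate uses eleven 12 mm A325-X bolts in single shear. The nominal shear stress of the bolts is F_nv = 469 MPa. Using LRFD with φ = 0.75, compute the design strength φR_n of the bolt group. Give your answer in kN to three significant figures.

A_b = π × 12² / 4 = 113.1 mm².
R_n = F_nv · A_b · n · n_s = 469 × 113.1 × 11 × 1 / 1000 = 583.5 kN.
Design strength φR_n = 0.75 × 583.5 = 438 kN.

438 kN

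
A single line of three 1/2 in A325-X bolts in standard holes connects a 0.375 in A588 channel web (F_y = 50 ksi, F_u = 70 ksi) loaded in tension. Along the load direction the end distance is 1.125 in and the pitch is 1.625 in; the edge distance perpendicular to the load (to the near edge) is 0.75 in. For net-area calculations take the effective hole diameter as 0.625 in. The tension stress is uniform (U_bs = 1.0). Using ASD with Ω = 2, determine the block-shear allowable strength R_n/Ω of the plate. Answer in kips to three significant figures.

27.9 kips

Shear plane L_v = 1.125 + 2·1.625 = 4.375 in; A_gv = 4.375 × 0.375 = 1.641 in².
A_nv = (4.375 − 2.5·0.625) × 0.375 = 1.055 in².
A_nt = (0.75 − 0.5·0.625) × 0.375 = 0.1641 in².
0.6 F_u A_nv = 44.3 kips; 0.6 F_y A_gv = 49.22 kips → shear rupture governs the shear term.
R_n = 44.3 + 1.0 × 70 × 0.1641 = 55.78 kips.
Allowable strength R_n/Ω = 55.78 / 2 = 27.9 kips.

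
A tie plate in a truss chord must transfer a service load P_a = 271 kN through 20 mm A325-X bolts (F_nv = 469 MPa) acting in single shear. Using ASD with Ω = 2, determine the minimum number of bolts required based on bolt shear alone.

4 bolts

A_b = π·20²/4 = 314.2 mm².
Per-bolt allowable strength R_n/Ω = 469 × 314.2 × 1 / 1000 / 2 = 73.67 kN.
n ≥ 271 / 73.67 = 3.679 → use 4 bolts.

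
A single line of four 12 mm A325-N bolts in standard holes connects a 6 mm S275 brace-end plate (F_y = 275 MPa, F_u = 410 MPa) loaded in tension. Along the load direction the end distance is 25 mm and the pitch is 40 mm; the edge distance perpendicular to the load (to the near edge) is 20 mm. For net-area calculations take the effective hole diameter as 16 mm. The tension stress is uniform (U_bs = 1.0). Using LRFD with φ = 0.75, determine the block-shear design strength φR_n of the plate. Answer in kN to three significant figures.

Shear plane L_v = 25 + 3·40 = 145 mm; A_gv = 145 × 6 = 870 mm².
A_nv = (145 − 3.5·16) × 6 = 534 mm².
A_nt = (20 − 0.5·16) × 6 = 72 mm².
0.6 F_u A_nv = 131.4 kN; 0.6 F_y A_gv = 143.6 kN → shear rupture governs the shear term.
R_n = 131.4 + 1.0 × 410 × 72 / 1000 = 160.9 kN.
Design strength φR_n = 0.75 × 160.9 = 121 kN.

121 kN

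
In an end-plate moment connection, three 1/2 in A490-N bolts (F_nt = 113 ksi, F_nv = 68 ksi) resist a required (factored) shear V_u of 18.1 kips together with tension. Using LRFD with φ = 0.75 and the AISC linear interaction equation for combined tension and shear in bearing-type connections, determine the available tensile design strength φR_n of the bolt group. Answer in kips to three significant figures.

34.8 kips

A_b = π·0.5²/4 = 0.1963 in²; f_rv = 18.1 / (3 × 0.1963) = 30.73 ksi.
F'_nt = 1.3 F_nt − (F_nt / φF_nv) f_rv = 1.3·113 − (113/(0.75·68))·30.73 = 78.82 ksi, capped at F_nt → F'_nt = 78.82 ksi.
R_n = F'_nt · A_b · n = 78.82 × 0.1963 × 3 = 46.43 kips.
Design strength φR_n = 0.75 × 46.43 = 34.8 kips.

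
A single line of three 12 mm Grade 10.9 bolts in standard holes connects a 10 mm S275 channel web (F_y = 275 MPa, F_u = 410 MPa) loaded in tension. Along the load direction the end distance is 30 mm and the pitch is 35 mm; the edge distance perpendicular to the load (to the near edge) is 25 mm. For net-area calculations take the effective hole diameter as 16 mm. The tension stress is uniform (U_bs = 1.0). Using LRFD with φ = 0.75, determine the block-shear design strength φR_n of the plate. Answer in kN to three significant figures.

163 kN

Shear plane L_v = 30 + 2·35 = 100 mm; A_gv = 100 × 10 = 1000 mm².
A_nv = (100 − 2.5·16) × 10 = 600 mm².
A_nt = (25 − 0.5·16) × 10 = 170 mm².
0.6 F_u A_nv = 147.6 kN; 0.6 F_y A_gv = 165 kN → shear rupture governs the shear term.
R_n = 147.6 + 1.0 × 410 × 170 / 1000 = 217.3 kN.
Design strength φR_n = 0.75 × 217.3 = 163 kN.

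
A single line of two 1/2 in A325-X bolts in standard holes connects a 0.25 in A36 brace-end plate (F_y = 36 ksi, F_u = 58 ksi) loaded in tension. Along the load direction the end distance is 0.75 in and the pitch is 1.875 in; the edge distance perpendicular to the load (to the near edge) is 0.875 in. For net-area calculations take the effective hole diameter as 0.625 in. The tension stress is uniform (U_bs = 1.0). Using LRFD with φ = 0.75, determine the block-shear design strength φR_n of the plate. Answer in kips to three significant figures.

Shear plane L_v = 0.75 + 1·1.875 = 2.625 in; A_gv = 2.625 × 0.25 = 0.6562 in².
A_nv = (2.625 − 1.5·0.625) × 0.25 = 0.4219 in².
A_nt = (0.875 − 0.5·0.625) × 0.25 = 0.1406 in².
0.6 F_u A_nv = 14.68 kips; 0.6 F_y A_gv = 14.17 kips → shear yielding governs the shear term.
R_n = 14.17 + 1.0 × 58 × 0.1406 = 22.33 kips.
Design strength φR_n = 0.75 × 22.33 = 16.7 kips.

16.7 kips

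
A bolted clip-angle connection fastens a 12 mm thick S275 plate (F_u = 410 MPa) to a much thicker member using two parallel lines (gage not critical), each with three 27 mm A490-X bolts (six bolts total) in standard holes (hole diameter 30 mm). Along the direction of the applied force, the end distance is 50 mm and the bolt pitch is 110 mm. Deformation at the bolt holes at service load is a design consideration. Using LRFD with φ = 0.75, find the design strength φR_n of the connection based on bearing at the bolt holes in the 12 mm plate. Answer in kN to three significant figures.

Per bolt r_n = 1.2 l_c t F_u ≤ 2.4 d t F_u; upper limit = 2.4 × 27 × 12 × 410 / 1000 = 318.8 kN.
Edge bolt: l_c = 50 − 30/2 = 35 mm → 1.2 × 35 × 12 × 410 / 1000 = 206.6 → r_n = 206.6 kN.
Interior bolts: l_c = 110 − 30 = 80 mm → 1.2 × 80 × 12 × 410 / 1000 = 472.3 → r_n = 318.8 kN.
R_n = 2 × 206.6 + 4 × 318.8 = 1689 kN.
Design strength φR_n = 0.75 × 1689 = 1270 kN.

1270 kN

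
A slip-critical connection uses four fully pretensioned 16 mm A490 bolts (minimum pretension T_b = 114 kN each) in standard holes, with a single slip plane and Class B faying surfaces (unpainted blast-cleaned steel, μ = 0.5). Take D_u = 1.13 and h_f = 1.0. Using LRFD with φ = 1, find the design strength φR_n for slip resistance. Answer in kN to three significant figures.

258 kN

R_n = μ · D_u · h_f · T_b · n_s · n_b = 0.5 × 1.13 × 1.0 × 114 × 1 × 4 = 257.6 kN.
Design strength φR_n = 1 × 257.6 = 258 kN.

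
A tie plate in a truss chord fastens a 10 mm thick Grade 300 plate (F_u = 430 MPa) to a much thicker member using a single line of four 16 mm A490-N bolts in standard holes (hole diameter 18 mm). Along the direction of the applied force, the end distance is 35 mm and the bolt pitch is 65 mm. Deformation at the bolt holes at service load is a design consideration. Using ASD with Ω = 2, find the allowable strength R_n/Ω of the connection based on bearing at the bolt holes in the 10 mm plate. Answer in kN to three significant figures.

Per bolt r_n = 1.2 l_c t F_u ≤ 2.4 d t F_u; upper limit = 2.4 × 16 × 10 × 430 / 1000 = 165.1 kN.
Edge bolt: l_c = 35 − 18/2 = 26 mm → 1.2 × 26 × 10 × 430 / 1000 = 134.2 → r_n = 134.2 kN.
Interior bolts: l_c = 65 − 18 = 47 mm → 1.2 × 47 × 10 × 430 / 1000 = 242.5 → r_n = 165.1 kN.
R_n = 1 × 134.2 + 3 × 165.1 = 629.5 kN.
Allowable strength R_n/Ω = 629.5 / 2 = 315 kN.

315 kN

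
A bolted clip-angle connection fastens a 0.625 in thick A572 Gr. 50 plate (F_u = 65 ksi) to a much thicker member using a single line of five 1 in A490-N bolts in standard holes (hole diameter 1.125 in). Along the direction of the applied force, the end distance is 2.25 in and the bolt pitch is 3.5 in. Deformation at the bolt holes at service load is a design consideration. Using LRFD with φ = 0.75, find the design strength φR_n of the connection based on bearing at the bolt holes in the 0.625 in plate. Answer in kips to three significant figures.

Per bolt r_n = 1.2 l_c t F_u ≤ 2.4 d t F_u; upper limit = 2.4 × 1 × 0.625 × 65 = 97.5 kips.
Edge bolt: l_c = 2.25 − 1.125/2 = 1.688 in → 1.2 × 1.688 × 0.625 × 65 = 82.27 → r_n = 82.27 kips.
Interior bolts: l_c = 3.5 − 1.125 = 2.375 in → 1.2 × 2.375 × 0.625 × 65 = 115.8 → r_n = 97.5 kips.
R_n = 1 × 82.27 + 4 × 97.5 = 472.3 kips.
Design strength φR_n = 0.75 × 472.3 = 354 kips.

354 kips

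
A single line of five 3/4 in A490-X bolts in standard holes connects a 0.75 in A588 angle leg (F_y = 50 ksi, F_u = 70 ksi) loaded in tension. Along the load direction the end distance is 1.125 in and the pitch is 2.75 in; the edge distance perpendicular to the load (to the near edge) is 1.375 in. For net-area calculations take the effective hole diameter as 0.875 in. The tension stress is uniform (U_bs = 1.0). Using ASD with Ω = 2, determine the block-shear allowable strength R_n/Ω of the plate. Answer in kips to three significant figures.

Shear plane L_v = 1.125 + 4·2.75 = 12.12 in; A_gv = 12.12 × 0.75 = 9.094 in².
A_nv = (12.12 − 4.5·0.875) × 0.75 = 6.141 in².
A_nt = (1.375 − 0.5·0.875) × 0.75 = 0.7031 in².
0.6 F_u A_nv = 257.9 kips; 0.6 F_y A_gv = 272.8 kips → shear rupture governs the shear term.
R_n = 257.9 + 1.0 × 70 × 0.7031 = 307.1 kips.
Allowable strength R_n/Ω = 307.1 / 2 = 154 kips.

154 kips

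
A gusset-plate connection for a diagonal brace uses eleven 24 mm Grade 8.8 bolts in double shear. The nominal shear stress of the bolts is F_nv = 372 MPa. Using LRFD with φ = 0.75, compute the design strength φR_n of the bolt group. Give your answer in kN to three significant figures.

A_b = π × 24² / 4 = 452.4 mm².
R_n = F_nv · A_b · n · n_s = 372 × 452.4 × 11 × 2 / 1000 = 3702 kN.
Design strength φR_n = 0.75 × 3702 = 2780 kN.

2780 kN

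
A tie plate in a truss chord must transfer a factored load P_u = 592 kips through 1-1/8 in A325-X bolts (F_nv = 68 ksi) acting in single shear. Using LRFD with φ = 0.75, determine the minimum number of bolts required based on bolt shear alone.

A_b = π·1.125²/4 = 0.994 in².
Per-bolt design strength φR_n = 0.75 × 68 × 0.994 × 1 = 50.69 kips.
n ≥ 592 / 50.69 = 11.68 → use 12 bolts.

12 bolts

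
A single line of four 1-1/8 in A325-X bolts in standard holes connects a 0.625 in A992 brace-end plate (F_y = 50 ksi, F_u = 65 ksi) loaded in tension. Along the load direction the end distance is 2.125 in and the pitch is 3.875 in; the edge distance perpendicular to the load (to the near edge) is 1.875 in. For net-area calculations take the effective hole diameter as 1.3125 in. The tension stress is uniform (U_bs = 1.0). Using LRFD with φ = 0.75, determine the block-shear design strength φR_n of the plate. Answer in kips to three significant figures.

Shear plane L_v = 2.125 + 3·3.875 = 13.75 in; A_gv = 13.75 × 0.625 = 8.594 in².
A_nv = (13.75 − 3.5·1.3125) × 0.625 = 5.723 in².
A_nt = (1.875 − 0.5·1.3125) × 0.625 = 0.7617 in².
0.6 F_u A_nv = 223.2 kips; 0.6 F_y A_gv = 257.8 kips → shear rupture governs the shear term.
R_n = 223.2 + 1.0 × 65 × 0.7617 = 272.7 kips.
Design strength φR_n = 0.75 × 272.7 = 205 kips.

205 kips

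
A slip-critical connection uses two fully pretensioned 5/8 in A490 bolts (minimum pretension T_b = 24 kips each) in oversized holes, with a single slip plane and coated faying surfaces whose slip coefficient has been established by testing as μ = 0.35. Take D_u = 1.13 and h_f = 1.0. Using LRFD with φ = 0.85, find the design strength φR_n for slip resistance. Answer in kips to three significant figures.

R_n = μ · D_u · h_f · T_b · n_s · n_b = 0.35 × 1.13 × 1.0 × 24 × 1 × 2 = 18.98 kips.
Design strength φR_n = 0.85 × 18.98 = 16.1 kips.

16.1 kips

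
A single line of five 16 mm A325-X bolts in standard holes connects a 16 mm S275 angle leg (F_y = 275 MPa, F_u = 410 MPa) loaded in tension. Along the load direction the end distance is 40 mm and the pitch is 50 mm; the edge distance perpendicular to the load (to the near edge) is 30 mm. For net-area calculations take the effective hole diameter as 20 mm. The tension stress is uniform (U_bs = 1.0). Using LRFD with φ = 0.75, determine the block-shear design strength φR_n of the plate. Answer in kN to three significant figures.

541 kN

Shear plane L_v = 40 + 4·50 = 240 mm; A_gv = 240 × 16 = 3840 mm².
A_nv = (240 − 4.5·20) × 16 = 2400 mm².
A_nt = (30 − 0.5·20) × 16 = 320 mm².
0.6 F_u A_nv = 590.4 kN; 0.6 F_y A_gv = 633.6 kN → shear rupture governs the shear term.
R_n = 590.4 + 1.0 × 410 × 320 / 1000 = 721.6 kN.
Design strength φR_n = 0.75 × 721.6 = 541 kN.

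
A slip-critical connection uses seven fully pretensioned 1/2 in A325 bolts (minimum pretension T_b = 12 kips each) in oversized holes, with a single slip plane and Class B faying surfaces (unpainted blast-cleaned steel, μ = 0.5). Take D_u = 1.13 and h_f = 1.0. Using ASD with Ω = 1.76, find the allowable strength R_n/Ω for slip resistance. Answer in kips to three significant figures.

R_n = μ · D_u · h_f · T_b · n_s · n_b = 0.5 × 1.13 × 1.0 × 12 × 1 × 7 = 47.46 kips.
Allowable strength R_n/Ω = 47.46 / 1.76 = 27 kips.

27 kips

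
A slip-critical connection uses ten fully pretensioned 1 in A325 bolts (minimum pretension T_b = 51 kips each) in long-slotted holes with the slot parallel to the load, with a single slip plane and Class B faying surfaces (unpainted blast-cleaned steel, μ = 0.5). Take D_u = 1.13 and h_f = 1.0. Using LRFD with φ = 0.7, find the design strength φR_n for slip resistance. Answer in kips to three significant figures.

R_n = μ · D_u · h_f · T_b · n_s · n_b = 0.5 × 1.13 × 1.0 × 51 × 1 × 10 = 288.1 kips.
Design strength φR_n = 0.7 × 288.1 = 202 kips.

202 kips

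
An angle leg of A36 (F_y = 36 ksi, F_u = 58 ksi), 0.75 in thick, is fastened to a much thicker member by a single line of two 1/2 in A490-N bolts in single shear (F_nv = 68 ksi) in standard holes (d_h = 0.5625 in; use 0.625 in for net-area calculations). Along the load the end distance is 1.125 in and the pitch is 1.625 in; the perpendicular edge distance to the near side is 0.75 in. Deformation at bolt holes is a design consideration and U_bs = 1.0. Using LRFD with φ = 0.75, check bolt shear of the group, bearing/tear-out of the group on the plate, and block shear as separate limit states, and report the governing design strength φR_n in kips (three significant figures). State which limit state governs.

Bolt shear: A_b = π·0.5²/4 = 0.1963 in²; R_n = 68 × 0.1963 × 2 × 1 = 26.7 kips → 0.75 × 26.7 = 20 kips.
Bearing: edge l_c = 0.8438, r_n = 44.04 kips; interior l_c = 1.062, r_n = 52.2 kips; R_n = 44.04 + 1·52.2 = 96.24 kips → 72.2 kips.
Block shear: A_gv = 2.062, A_nv = 1.359, A_nt = 0.3281 in²; R_n = min(0.6F_uA_nv, 0.6F_yA_gv) + U_bs·F_u·A_nt = 63.58 kips → 47.7 kips.
Bolt shear governs: 20 kips.

20 kips (bolt shear governs)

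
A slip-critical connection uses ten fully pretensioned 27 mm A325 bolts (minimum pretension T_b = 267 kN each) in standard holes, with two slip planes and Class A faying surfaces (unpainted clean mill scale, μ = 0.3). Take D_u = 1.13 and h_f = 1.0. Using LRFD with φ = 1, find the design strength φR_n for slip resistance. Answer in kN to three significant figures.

1810 kN

R_n = μ · D_u · h_f · T_b · n_s · n_b = 0.3 × 1.13 × 1.0 × 267 × 2 × 10 = 1810 kN.
Design strength φR_n = 1 × 1810 = 1810 kN.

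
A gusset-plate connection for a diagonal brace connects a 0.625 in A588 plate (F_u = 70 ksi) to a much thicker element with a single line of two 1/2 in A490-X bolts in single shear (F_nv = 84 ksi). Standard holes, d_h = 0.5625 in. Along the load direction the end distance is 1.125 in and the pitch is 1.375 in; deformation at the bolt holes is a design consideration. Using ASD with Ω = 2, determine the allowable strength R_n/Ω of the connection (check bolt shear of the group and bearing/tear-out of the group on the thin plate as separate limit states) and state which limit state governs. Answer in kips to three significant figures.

16.5 kips (bolt shear governs)

Bolt shear: A_b = π·0.5²/4 = 0.1963 in²; R_n = 84 × 0.1963 × 2 × 1 = 32.99 kips → 32.99 / 2 = 16.5 kips.
Bearing (1.2 l_c t F_u ≤ 2.4 d t F_u): upper limit = 2.4·0.5·0.625·70 = 52.5 kips.
  Edge l_c = 1.125 − 0.5625/2 = 0.8438 → r_n = 44.3 kips; interior l_c = 1.375 − 0.5625 = 0.8125 → r_n = 42.66 kips.
  R_n,bearing = 1·44.3 + 1·42.66 = 86.95 kips → 86.95 / 2 = 43.5 kips.
Bolt shear governs: 16.5 kips.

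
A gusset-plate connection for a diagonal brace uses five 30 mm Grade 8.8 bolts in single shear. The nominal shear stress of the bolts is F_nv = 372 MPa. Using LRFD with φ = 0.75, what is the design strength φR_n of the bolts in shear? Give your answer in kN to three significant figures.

986 kN

A_b = π × 30² / 4 = 706.9 mm².
R_n = F_nv · A_b · n · n_s = 372 × 706.9 × 5 × 1 / 1000 = 1315 kN.
Design strength φR_n = 0.75 × 1315 = 986 kN.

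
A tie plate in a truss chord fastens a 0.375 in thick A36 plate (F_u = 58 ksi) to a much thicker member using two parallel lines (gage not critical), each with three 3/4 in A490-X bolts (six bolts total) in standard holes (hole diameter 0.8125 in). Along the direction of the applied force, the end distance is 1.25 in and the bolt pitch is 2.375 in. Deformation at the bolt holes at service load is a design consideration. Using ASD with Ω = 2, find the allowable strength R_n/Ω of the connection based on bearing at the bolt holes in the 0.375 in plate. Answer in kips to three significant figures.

100 kips

Per bolt r_n = 1.2 l_c t F_u ≤ 2.4 d t F_u; upper limit = 2.4 × 0.75 × 0.375 × 58 = 39.15 kips.
Edge bolt: l_c = 1.25 − 0.8125/2 = 0.8438 in → 1.2 × 0.8438 × 0.375 × 58 = 22.02 → r_n = 22.02 kips.
Interior bolts: l_c = 2.375 − 0.8125 = 1.562 in → 1.2 × 1.562 × 0.375 × 58 = 40.78 → r_n = 39.15 kips.
R_n = 2 × 22.02 + 4 × 39.15 = 200.6 kips.
Allowable strength R_n/Ω = 200.6 / 2 = 100 kips.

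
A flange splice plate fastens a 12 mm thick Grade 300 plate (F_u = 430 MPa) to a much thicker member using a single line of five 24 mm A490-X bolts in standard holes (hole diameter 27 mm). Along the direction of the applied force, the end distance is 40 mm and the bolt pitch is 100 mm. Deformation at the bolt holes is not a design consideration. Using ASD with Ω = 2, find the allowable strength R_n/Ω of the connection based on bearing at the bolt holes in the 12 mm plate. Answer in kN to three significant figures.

846 kN

Per bolt r_n = 1.5 l_c t F_u ≤ 3.0 d t F_u; upper limit = 3.0 × 24 × 12 × 430 / 1000 = 371.5 kN.
Edge bolt: l_c = 40 − 27/2 = 26.5 mm → 1.5 × 26.5 × 12 × 430 / 1000 = 205.1 → r_n = 205.1 kN.
Interior bolts: l_c = 100 − 27 = 73 mm → 1.5 × 73 × 12 × 430 / 1000 = 565 → r_n = 371.5 kN.
R_n = 1 × 205.1 + 4 × 371.5 = 1691 kN.
Allowable strength R_n/Ω = 1691 / 2 = 846 kN.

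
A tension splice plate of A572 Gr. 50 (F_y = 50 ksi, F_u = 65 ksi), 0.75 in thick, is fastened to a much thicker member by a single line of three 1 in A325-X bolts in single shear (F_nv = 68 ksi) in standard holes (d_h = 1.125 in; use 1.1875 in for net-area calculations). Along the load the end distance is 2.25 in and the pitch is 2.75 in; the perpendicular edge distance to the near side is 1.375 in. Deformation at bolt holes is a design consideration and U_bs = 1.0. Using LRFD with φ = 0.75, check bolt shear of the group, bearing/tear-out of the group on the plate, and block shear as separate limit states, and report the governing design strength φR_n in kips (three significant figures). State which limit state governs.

Bolt shear: A_b = π·1²/4 = 0.7854 in²; R_n = 68 × 0.7854 × 3 × 1 = 160.2 kips → 0.75 × 160.2 = 120 kips.
Bearing: edge l_c = 1.688, r_n = 98.72 kips; interior l_c = 1.625, r_n = 95.06 kips; R_n = 98.72 + 2·95.06 = 288.8 kips → 217 kips.
Block shear: A_gv = 5.812, A_nv = 3.586, A_nt = 0.5859 in²; R_n = min(0.6F_uA_nv, 0.6F_yA_gv) + U_bs·F_u·A_nt = 177.9 kips → 133 kips.
Bolt shear governs: 120 kips.

120 kips (bolt shear governs)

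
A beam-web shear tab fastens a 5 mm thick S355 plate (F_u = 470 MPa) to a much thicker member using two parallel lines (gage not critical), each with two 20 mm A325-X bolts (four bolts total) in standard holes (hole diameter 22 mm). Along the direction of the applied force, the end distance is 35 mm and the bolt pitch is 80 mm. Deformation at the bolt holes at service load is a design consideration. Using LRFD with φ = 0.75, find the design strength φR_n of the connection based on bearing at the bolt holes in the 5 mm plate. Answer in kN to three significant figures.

271 kN

Per bolt r_n = 1.2 l_c t F_u ≤ 2.4 d t F_u; upper limit = 2.4 × 20 × 5 × 470 / 1000 = 112.8 kN.
Edge bolt: l_c = 35 − 22/2 = 24 mm → 1.2 × 24 × 5 × 470 / 1000 = 67.68 → r_n = 67.68 kN.
Interior bolts: l_c = 80 − 22 = 58 mm → 1.2 × 58 × 5 × 470 / 1000 = 163.6 → r_n = 112.8 kN.
R_n = 2 × 67.68 + 2 × 112.8 = 361 kN.
Design strength φR_n = 0.75 × 361 = 271 kN.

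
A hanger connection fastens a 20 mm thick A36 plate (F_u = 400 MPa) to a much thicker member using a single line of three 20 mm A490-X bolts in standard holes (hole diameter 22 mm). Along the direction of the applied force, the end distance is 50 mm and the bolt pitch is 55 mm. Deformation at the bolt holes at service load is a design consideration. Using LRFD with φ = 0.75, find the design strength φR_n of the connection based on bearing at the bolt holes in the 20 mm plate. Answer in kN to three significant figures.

Per bolt r_n = 1.2 l_c t F_u ≤ 2.4 d t F_u; upper limit = 2.4 × 20 × 20 × 400 / 1000 = 384 kN.
Edge bolt: l_c = 50 − 22/2 = 39 mm → 1.2 × 39 × 20 × 400 / 1000 = 374.4 → r_n = 374.4 kN.
Interior bolts: l_c = 55 − 22 = 33 mm → 1.2 × 33 × 20 × 400 / 1000 = 316.8 → r_n = 316.8 kN.
R_n = 1 × 374.4 + 2 × 316.8 = 1008 kN.
Design strength φR_n = 0.75 × 1008 = 756 kN.

756 kN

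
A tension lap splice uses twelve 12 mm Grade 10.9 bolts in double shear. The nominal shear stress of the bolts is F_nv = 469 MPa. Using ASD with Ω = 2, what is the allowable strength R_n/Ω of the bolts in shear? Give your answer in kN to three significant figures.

637 kN

A_b = π × 12² / 4 = 113.1 mm².
R_n = F_nv · A_b · n · n_s = 469 × 113.1 × 12 × 2 / 1000 = 1273 kN.
Allowable strength R_n/Ω = 1273 / 2 = 637 kN.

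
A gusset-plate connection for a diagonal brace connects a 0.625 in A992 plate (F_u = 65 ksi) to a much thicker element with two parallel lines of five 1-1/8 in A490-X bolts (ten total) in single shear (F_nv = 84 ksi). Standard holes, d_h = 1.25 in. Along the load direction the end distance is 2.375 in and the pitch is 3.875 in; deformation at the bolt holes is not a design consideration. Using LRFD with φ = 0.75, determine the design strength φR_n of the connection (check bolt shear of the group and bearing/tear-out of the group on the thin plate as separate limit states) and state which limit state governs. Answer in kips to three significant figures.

626 kips (bolt shear governs)

Bolt shear: A_b = π·1.125²/4 = 0.994 in²; R_n = 84 × 0.994 × 10 × 1 = 835 kips → 0.75 × 835 = 626 kips.
Bearing (1.5 l_c t F_u ≤ 3.0 d t F_u): upper limit = 3.0·1.125·0.625·65 = 137.1 kips.
  Edge l_c = 2.375 − 1.25/2 = 1.75 → r_n = 106.6 kips; interior l_c = 3.875 − 1.25 = 2.625 → r_n = 137.1 kips.
  R_n,bearing = 2·106.6 + 8·137.1 = 1310 kips → 0.75 × 1310 = 983 kips.
Bolt shear governs: 626 kips.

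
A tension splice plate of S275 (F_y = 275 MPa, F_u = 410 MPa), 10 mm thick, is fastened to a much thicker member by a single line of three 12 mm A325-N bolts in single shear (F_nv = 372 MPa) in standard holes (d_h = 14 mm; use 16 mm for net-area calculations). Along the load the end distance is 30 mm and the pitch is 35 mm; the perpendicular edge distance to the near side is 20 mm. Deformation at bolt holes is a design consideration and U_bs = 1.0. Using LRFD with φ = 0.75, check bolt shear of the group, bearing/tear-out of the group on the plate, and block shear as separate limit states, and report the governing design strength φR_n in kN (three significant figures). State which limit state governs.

Bolt shear: A_b = π·12²/4 = 113.1 mm²; R_n = 372 × 113.1 × 3 × 1 / 1000 = 126.2 kN → 0.75 × 126.2 = 94.7 kN.
Bearing: edge l_c = 23, r_n = 113.2 kN; interior l_c = 21, r_n = 103.3 kN; R_n = 113.2 + 2·103.3 = 319.8 kN → 240 kN.
Block shear: A_gv = 1000, A_nv = 600, A_nt = 120 mm²; R_n = min(0.6F_uA_nv, 0.6F_yA_gv) + U_bs·F_u·A_nt = 196.8 kN → 148 kN.
Bolt shear governs: 94.7 kN.

94.7 kN (bolt shear governs)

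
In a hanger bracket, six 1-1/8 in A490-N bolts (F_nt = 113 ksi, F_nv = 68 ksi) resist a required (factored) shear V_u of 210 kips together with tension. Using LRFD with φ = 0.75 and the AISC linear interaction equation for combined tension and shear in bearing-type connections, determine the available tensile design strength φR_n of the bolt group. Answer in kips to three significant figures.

A_b = π·1.125²/4 = 0.994 in²; f_rv = 210 / (6 × 0.994) = 35.21 ksi.
F'_nt = 1.3 F_nt − (F_nt / φF_nv) f_rv = 1.3·113 − (113/(0.75·68))·35.21 = 68.88 ksi, capped at F_nt → F'_nt = 68.88 ksi.
R_n = F'_nt · A_b · n = 68.88 × 0.994 × 6 = 410.8 kips.
Design strength φR_n = 0.75 × 410.8 = 308 kips.

308 kips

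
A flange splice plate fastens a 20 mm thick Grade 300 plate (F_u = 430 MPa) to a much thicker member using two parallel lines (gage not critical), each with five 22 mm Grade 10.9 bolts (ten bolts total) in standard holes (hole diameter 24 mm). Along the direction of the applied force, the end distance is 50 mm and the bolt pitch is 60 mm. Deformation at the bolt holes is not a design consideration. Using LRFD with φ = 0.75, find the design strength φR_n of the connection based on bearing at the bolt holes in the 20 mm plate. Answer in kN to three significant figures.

Per bolt r_n = 1.5 l_c t F_u ≤ 3.0 d t F_u; upper limit = 3.0 × 22 × 20 × 430 / 1000 = 567.6 kN.
Edge bolt: l_c = 50 − 24/2 = 38 mm → 1.5 × 38 × 20 × 430 / 1000 = 490.2 → r_n = 490.2 kN.
Interior bolts: l_c = 60 − 24 = 36 mm → 1.5 × 36 × 20 × 430 / 1000 = 464.4 → r_n = 464.4 kN.
R_n = 2 × 490.2 + 8 × 464.4 = 4696 kN.
Design strength φR_n = 0.75 × 4696 = 3520 kN.

3520 kN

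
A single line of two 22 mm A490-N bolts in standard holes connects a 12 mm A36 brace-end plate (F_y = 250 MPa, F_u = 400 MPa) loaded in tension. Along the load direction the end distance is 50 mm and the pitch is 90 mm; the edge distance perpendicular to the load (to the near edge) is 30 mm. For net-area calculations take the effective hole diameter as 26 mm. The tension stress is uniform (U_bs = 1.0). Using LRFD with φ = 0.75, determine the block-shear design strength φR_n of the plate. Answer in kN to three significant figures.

Shear plane L_v = 50 + 1·90 = 140 mm; A_gv = 140 × 12 = 1680 mm².
A_nv = (140 − 1.5·26) × 12 = 1212 mm².
A_nt = (30 − 0.5·26) × 12 = 204 mm².
0.6 F_u A_nv = 290.9 kN; 0.6 F_y A_gv = 252 kN → shear yielding governs the shear term.
R_n = 252 + 1.0 × 400 × 204 / 1000 = 333.6 kN.
Design strength φR_n = 0.75 × 333.6 = 250 kN.

250 kN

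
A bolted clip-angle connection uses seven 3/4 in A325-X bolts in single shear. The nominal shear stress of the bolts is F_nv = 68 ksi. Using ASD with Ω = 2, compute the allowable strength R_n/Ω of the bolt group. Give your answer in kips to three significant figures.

105 kips

A_b = π × 0.75² / 4 = 0.4418 in².
R_n = F_nv · A_b · n · n_s = 68 × 0.4418 × 7 × 1 = 210.3 kips.
Allowable strength R_n/Ω = 210.3 / 2 = 105 kips.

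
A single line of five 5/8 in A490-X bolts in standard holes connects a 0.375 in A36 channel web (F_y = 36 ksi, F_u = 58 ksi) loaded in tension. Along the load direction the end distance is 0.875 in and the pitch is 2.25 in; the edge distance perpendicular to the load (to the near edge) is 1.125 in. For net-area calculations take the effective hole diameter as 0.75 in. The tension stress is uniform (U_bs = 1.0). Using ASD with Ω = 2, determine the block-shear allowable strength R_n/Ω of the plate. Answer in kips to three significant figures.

Shear plane L_v = 0.875 + 4·2.25 = 9.875 in; A_gv = 9.875 × 0.375 = 3.703 in².
A_nv = (9.875 − 4.5·0.75) × 0.375 = 2.438 in².
A_nt = (1.125 − 0.5·0.75) × 0.375 = 0.2812 in².
0.6 F_u A_nv = 84.82 kips; 0.6 F_y A_gv = 79.99 kips → shear yielding governs the shear term.
R_n = 79.99 + 1.0 × 58 × 0.2812 = 96.3 kips.
Allowable strength R_n/Ω = 96.3 / 2 = 48.1 kips.

48.1 kips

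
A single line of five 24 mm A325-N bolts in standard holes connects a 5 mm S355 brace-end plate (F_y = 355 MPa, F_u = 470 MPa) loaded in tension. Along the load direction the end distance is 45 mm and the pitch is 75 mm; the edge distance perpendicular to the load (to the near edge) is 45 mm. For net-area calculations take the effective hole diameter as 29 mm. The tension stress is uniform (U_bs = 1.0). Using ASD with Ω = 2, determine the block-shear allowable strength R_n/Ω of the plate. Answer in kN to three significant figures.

187 kN

Shear plane L_v = 45 + 4·75 = 345 mm; A_gv = 345 × 5 = 1725 mm².
A_nv = (345 − 4.5·29) × 5 = 1072 mm².
A_nt = (45 − 0.5·29) × 5 = 152.5 mm².
0.6 F_u A_nv = 302.4 kN; 0.6 F_y A_gv = 367.4 kN → shear rupture governs the shear term.
R_n = 302.4 + 1.0 × 470 × 152.5 / 1000 = 374.1 kN.
Allowable strength R_n/Ω = 374.1 / 2 = 187 kN.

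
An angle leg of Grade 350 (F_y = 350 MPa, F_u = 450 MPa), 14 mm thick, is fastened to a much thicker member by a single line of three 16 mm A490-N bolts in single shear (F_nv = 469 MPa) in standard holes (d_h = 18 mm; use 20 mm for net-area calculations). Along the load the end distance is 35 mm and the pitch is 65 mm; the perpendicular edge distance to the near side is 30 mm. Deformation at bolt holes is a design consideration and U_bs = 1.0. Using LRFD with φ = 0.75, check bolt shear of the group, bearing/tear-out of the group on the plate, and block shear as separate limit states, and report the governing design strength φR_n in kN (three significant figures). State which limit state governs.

Bolt shear: A_b = π·16²/4 = 201.1 mm²; R_n = 469 × 201.1 × 3 × 1 / 1000 = 282.9 kN → 0.75 × 282.9 = 212 kN.
Bearing: edge l_c = 26, r_n = 196.6 kN; interior l_c = 47, r_n = 241.9 kN; R_n = 196.6 + 2·241.9 = 680.4 kN → 510 kN.
Block shear: A_gv = 2310, A_nv = 1610, A_nt = 280 mm²; R_n = min(0.6F_uA_nv, 0.6F_yA_gv) + U_bs·F_u·A_nt = 560.7 kN → 421 kN.
Bolt shear governs: 212 kN.

212 kN (bolt shear governs)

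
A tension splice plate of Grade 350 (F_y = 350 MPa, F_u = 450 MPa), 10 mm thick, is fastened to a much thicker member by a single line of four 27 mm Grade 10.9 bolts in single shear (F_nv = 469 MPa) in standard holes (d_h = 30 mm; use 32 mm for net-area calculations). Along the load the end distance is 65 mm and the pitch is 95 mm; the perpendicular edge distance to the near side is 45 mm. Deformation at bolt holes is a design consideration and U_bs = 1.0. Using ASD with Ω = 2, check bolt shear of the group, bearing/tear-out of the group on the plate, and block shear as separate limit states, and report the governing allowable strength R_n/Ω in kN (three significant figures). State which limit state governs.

387 kN (block shear governs)

Bolt shear: A_b = π·27²/4 = 572.6 mm²; R_n = 469 × 572.6 × 4 × 1 / 1000 = 1074 kN → 1074 / 2 = 537 kN.
Bearing: edge l_c = 50, r_n = 270 kN; interior l_c = 65, r_n = 291.6 kN; R_n = 270 + 3·291.6 = 1145 kN → 572 kN.
Block shear: A_gv = 3500, A_nv = 2380, A_nt = 290 mm²; R_n = min(0.6F_uA_nv, 0.6F_yA_gv) + U_bs·F_u·A_nt = 773.1 kN → 387 kN.
Block shear governs: 387 kN.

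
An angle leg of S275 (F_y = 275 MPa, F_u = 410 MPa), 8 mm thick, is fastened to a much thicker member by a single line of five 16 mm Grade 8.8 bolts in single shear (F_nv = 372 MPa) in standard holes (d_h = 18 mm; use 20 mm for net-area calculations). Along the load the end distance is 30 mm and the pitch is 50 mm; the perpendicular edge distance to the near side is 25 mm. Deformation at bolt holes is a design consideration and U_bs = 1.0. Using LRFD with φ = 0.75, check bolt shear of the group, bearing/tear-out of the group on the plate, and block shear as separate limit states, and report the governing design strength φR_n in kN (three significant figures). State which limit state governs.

244 kN (block shear governs)

Bolt shear: A_b = π·16²/4 = 201.1 mm²; R_n = 372 × 201.1 × 5 × 1 / 1000 = 374 kN → 0.75 × 374 = 280 kN.
Bearing: edge l_c = 21, r_n = 82.66 kN; interior l_c = 32, r_n = 126 kN; R_n = 82.66 + 4·126 = 586.5 kN → 440 kN.
Block shear: A_gv = 1840, A_nv = 1120, A_nt = 120 mm²; R_n = min(0.6F_uA_nv, 0.6F_yA_gv) + U_bs·F_u·A_nt = 324.7 kN → 244 kN.
Block shear governs: 244 kN.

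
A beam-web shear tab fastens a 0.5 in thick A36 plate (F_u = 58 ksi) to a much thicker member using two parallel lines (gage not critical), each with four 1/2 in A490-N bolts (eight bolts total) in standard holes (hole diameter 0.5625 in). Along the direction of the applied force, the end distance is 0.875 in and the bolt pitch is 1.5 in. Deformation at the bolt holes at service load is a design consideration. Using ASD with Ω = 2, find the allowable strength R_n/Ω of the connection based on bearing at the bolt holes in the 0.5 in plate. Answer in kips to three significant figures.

Per bolt r_n = 1.2 l_c t F_u ≤ 2.4 d t F_u; upper limit = 2.4 × 0.5 × 0.5 × 58 = 34.8 kips.
Edge bolt: l_c = 0.875 − 0.5625/2 = 0.5938 in → 1.2 × 0.5938 × 0.5 × 58 = 20.66 → r_n = 20.66 kips.
Interior bolts: l_c = 1.5 − 0.5625 = 0.9375 in → 1.2 × 0.9375 × 0.5 × 58 = 32.62 → r_n = 32.62 kips.
R_n = 2 × 20.66 + 6 × 32.62 = 237.1 kips.
Allowable strength R_n/Ω = 237.1 / 2 = 119 kips.

119 kips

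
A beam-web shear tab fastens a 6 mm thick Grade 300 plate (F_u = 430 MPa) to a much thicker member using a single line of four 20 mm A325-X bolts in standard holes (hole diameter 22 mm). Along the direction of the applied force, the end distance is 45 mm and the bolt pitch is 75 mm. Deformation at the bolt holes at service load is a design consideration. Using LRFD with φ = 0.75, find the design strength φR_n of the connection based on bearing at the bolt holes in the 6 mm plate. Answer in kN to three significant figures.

Per bolt r_n = 1.2 l_c t F_u ≤ 2.4 d t F_u; upper limit = 2.4 × 20 × 6 × 430 / 1000 = 123.8 kN.
Edge bolt: l_c = 45 − 22/2 = 34 mm → 1.2 × 34 × 6 × 430 / 1000 = 105.3 → r_n = 105.3 kN.
Interior bolts: l_c = 75 − 22 = 53 mm → 1.2 × 53 × 6 × 430 / 1000 = 164.1 → r_n = 123.8 kN.
R_n = 1 × 105.3 + 3 × 123.8 = 476.8 kN.
Design strength φR_n = 0.75 × 476.8 = 358 kN.

358 kN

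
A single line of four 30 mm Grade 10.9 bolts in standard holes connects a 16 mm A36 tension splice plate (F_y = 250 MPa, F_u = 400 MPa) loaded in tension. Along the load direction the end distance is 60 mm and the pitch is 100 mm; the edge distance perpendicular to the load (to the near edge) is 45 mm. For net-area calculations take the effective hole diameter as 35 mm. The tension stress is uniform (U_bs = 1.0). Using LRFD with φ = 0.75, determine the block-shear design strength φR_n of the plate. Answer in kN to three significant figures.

780 kN

Shear plane L_v = 60 + 3·100 = 360 mm; A_gv = 360 × 16 = 5760 mm².
A_nv = (360 − 3.5·35) × 16 = 3800 mm².
A_nt = (45 − 0.5·35) × 16 = 440 mm².
0.6 F_u A_nv = 912 kN; 0.6 F_y A_gv = 864 kN → shear yielding governs the shear term.
R_n = 864 + 1.0 × 400 × 440 / 1000 = 1040 kN.
Design strength φR_n = 0.75 × 1040 = 780 kN.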